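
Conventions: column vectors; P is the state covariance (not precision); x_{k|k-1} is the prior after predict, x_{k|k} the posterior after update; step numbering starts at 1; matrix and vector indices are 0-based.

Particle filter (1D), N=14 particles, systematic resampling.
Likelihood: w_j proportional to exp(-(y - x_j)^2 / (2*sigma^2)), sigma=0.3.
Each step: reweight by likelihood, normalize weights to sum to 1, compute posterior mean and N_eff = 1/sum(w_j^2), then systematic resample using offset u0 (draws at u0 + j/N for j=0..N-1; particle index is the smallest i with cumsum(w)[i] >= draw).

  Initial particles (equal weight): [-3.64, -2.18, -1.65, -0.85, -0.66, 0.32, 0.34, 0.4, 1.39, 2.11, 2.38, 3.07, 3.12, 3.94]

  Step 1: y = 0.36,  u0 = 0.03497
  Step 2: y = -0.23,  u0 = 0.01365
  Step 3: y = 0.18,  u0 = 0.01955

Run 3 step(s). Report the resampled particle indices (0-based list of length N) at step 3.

resampled_idx = [0, 1, 2, 3, 4, 5, 6, 6, 7, 8, 9, 10, 12, 13]

step 1: w=[0.0000, 0.0000, 0.0000, 0.0001, 0.0010, 0.3319, 0.3341, 0.3319, 0.0009, 0.0000, 0.0000, 0.0000, 0.0000, 0.0000]  mean=0.3531  Neff=3.0123  idx=[5, 5, 5, 5, 5, 6, 6, 6, 6, 7, 7, 7, 7, 7]
step 2: w=[0.0870, 0.0870, 0.0870, 0.0870, 0.0870, 0.0768, 0.0768, 0.0768, 0.0768, 0.0515, 0.0515, 0.0515, 0.0515, 0.0515]  mean=0.3467  Neff=13.3787  idx=[0, 0, 1, 2, 3, 4, 5, 6, 6, 7, 8, 10, 11, 12]
step 3: w=[0.0747, 0.0747, 0.0747, 0.0747, 0.0747, 0.0747, 0.0722, 0.0722, 0.0722, 0.0722, 0.0722, 0.0636, 0.0636, 0.0636]  mean=0.3425  Neff=13.9514  idx=[0, 1, 2, 3, 4, 5, 6, 6, 7, 8, 9, 10, 12, 13]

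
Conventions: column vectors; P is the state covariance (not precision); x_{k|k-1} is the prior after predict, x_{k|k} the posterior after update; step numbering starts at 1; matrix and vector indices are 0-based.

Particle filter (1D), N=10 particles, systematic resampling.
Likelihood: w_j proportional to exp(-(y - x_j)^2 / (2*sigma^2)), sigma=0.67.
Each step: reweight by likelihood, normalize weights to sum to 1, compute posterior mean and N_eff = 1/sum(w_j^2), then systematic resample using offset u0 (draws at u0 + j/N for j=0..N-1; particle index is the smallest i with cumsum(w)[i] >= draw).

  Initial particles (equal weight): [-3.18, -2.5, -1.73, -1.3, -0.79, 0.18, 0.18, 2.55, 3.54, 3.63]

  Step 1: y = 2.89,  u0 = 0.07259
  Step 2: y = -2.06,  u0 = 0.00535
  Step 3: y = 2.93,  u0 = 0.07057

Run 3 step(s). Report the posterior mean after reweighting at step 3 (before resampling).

step 1: w=[0.0000, 0.0000, 0.0000, 0.0000, 0.0000, 0.0001, 0.0001, 0.4293, 0.3050, 0.2654]  mean=3.1379  Neff=2.8753  idx=[7, 7, 7, 7, 8, 8, 8, 9, 9, 9]
step 2: w=[0.2500, 0.2500, 0.2500, 0.2500, 0.0000, 0.0000, 0.0000, 0.0000, 0.0000, 0.0000]  mean=2.5500  Neff=4.0001  idx=[0, 0, 0, 1, 1, 2, 2, 2, 3, 3]
step 3: w=[0.1000, 0.1000, 0.1000, 0.1000, 0.1000, 0.1000, 0.1000, 0.1000, 0.1000, 0.1000]  mean=2.5500  Neff=10.0000  idx=[0, 1, 2, 3, 4, 5, 6, 7, 8, 9]

post_mean = 2.5500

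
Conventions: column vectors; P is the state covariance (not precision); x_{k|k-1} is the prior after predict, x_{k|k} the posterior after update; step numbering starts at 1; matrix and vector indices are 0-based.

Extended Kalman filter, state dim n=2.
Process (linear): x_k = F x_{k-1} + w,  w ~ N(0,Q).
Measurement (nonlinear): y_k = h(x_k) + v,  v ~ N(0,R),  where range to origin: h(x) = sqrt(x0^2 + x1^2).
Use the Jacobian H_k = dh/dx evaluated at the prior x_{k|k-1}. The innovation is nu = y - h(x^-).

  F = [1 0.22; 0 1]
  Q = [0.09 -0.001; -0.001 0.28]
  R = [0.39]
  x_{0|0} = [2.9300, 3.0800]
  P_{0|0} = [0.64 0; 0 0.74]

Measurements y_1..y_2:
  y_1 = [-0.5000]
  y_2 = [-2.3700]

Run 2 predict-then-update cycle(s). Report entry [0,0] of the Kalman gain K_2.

step 1: x^-=[3.6076, 3.0800]  P^-=[0.7658 0.1618; 0.1618 1.0200]  H_jac=[0.7605 0.6493]  S=[1.4228]  K=[0.4832; 0.5520]  nu=[-5.2435]  x^+=[1.0739, 0.1857]  P^+=[0.4336 -0.2177; -0.2177 0.5865]
step 2: x^-=[1.1148, 0.1857]  P^-=[0.4562 -0.0896; -0.0896 0.8665]  H_jac=[0.9864 0.1643]  S=[0.8283]  K=[0.5256; 0.0651]  nu=[-3.5001]  x^+=[-0.7248, -0.0422]  P^+=[0.2274 -0.1180; -0.1180 0.8630]

K[0,0] = 0.5256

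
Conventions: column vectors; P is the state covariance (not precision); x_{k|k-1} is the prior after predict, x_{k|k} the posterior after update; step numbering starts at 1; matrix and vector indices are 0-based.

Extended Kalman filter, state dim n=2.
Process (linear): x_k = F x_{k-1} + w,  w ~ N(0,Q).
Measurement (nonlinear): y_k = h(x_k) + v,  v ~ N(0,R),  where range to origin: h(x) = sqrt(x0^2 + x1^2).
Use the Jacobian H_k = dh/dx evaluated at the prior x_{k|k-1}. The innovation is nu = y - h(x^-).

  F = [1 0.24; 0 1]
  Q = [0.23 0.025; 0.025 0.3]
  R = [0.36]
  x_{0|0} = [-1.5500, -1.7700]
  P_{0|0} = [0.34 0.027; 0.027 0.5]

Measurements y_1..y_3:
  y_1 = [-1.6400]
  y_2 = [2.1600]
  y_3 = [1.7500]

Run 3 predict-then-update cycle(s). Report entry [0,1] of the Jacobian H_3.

H_jac[0,1] = 0.9072

step 1: x^-=[-1.9748, -1.7700]  P^-=[0.6118 0.1720; 0.1720 0.8000]  H_jac=[-0.7447 -0.6674]  S=[1.2266]  K=[-0.4650; -0.5397]  nu=[-4.2919]  x^+=[0.0209, 0.5465]  P^+=[0.3465 -0.1358; -0.1358 0.4427]
step 2: x^-=[0.1521, 0.5465]  P^-=[0.5368 -0.0046; -0.0046 0.7427]  H_jac=[0.2681 0.9634]  S=[1.0855]  K=[0.1285; 0.6580]  nu=[1.5927]  x^+=[0.3567, 1.5945]  P^+=[0.5189 -0.0964; -0.0964 0.2727]
step 3: x^-=[0.7394, 1.5945]  P^-=[0.7184 -0.0059; -0.0059 0.5727]  H_jac=[0.4207 0.9072]  S=[0.9539]  K=[0.3112; 0.5420]  nu=[-0.0076]  x^+=[0.7371, 1.5904]  P^+=[0.6260 -0.1668; -0.1668 0.2924]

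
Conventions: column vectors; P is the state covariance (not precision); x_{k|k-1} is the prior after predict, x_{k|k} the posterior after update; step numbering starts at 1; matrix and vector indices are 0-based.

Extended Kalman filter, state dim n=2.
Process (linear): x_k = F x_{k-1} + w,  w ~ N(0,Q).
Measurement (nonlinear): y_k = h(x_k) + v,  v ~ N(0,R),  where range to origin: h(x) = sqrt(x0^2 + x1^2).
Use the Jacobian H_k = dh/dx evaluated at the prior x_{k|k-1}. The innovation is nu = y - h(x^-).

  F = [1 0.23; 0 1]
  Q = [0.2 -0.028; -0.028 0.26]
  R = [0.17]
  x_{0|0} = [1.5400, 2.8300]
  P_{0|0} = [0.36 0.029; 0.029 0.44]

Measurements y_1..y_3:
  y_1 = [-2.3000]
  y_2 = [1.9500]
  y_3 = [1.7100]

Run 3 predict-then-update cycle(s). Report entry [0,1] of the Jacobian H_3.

step 1: x^-=[2.1909, 2.8300]  P^-=[0.5966 0.1022; 0.1022 0.7000]  H_jac=[0.6122 0.7907]  S=[0.9302]  K=[0.4795; 0.6623]  nu=[-5.8790]  x^+=[-0.6281, -1.0637]  P^+=[0.3827 -0.1932; -0.1932 0.2920]
step 2: x^-=[-0.8728, -1.0637]  P^-=[0.5093 -0.1541; -0.1541 0.5520]  H_jac=[-0.6343 -0.7731]  S=[0.5537]  K=[-0.3684; -0.5942]  nu=[0.5741]  x^+=[-1.0842, -1.4048]  P^+=[0.4342 -0.2752; -0.2752 0.3565]
step 3: x^-=[-1.4073, -1.4048]  P^-=[0.5264 -0.2213; -0.2213 0.6165]  H_jac=[-0.7077 -0.7065]  S=[0.5201]  K=[-0.4158; -0.5363]  nu=[-0.2785]  x^+=[-1.2915, -1.2554]  P^+=[0.4365 -0.3372; -0.3372 0.4669]

H_jac[0,1] = -0.7065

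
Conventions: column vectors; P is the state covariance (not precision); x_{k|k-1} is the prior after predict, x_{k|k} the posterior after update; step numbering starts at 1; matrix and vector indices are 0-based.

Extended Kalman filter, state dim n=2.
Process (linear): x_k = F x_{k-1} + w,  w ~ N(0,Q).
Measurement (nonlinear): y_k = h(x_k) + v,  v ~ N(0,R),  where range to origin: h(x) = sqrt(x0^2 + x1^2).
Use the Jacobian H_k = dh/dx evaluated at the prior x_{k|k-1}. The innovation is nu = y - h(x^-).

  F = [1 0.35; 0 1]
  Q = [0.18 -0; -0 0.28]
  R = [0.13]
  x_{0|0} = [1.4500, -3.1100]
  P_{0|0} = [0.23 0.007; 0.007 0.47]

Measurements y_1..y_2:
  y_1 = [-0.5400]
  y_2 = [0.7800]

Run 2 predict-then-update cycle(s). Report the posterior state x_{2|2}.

step 1: x^-=[0.3615, -3.1100]  P^-=[0.4725 0.1715; 0.1715 0.7500]  H_jac=[0.1155 -0.9933]  S=[0.8370]  K=[-0.1384; -0.8664]  nu=[-3.6709]  x^+=[0.8694, 0.0707]  P^+=[0.4565 0.0712; 0.0712 0.1217]
step 2: x^-=[0.8941, 0.0707]  P^-=[0.7012 0.1137; 0.1137 0.4017]  H_jac=[0.9969 0.0788]  S=[0.8472]  K=[0.8357; 0.1712]  nu=[-0.1169]  x^+=[0.7964, 0.0507]  P^+=[0.1096 -0.0075; -0.0075 0.3768]

x_post = [0.7964, 0.0507]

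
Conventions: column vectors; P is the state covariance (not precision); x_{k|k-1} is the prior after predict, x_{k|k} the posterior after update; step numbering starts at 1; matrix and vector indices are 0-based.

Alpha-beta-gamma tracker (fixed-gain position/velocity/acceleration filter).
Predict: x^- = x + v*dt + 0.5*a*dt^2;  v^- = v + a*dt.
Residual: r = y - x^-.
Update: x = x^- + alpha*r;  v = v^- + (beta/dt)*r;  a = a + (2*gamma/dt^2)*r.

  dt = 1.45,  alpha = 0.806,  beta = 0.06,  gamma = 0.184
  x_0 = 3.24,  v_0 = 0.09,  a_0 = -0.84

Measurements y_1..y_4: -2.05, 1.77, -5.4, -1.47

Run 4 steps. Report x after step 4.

step 1: x_pred=2.4875  r=-4.5374  x^+=-1.1697  v^+=-1.3158  a^+=-1.6342
step 2: x_pred=-4.7955  r=6.5655  x^+=0.4963  v^+=-3.4137  a^+=-0.4850
step 3: x_pred=-4.9634  r=-0.4366  x^+=-5.3153  v^+=-4.1350  a^+=-0.5614
step 4: x_pred=-11.9013  r=10.4313  x^+=-3.4937  v^+=-4.5175  a^+=1.2643

x_post = -3.4937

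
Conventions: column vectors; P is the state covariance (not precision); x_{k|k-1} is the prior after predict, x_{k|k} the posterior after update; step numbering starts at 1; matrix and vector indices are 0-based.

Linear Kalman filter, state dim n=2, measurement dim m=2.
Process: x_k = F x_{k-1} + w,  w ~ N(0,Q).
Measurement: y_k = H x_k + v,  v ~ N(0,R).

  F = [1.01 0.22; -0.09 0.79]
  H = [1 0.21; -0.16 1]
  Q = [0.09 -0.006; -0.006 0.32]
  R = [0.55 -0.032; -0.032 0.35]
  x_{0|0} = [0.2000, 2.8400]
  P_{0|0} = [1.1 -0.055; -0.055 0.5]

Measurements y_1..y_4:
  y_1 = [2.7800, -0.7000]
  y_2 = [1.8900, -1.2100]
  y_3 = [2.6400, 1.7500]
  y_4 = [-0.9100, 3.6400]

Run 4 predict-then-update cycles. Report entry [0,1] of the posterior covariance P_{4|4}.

P_post[0,1] = -0.0020

step 1: x^-=[0.8268, 2.2256]  P^-=[1.2119 -0.0619; -0.0619 0.6488]  S=[1.7645 -0.1495; -0.1495 1.0496]  K=[0.6668 -0.1487; 0.0965 0.6413]  nu=[1.4858, -2.7933]  x^+=[2.2331, 0.5776]  P^+=[0.3744 -0.0135; -0.0135 0.2192]
step 2: x^-=[2.3825, 0.2553]  P^-=[0.4765 -0.0124; -0.0124 0.4618]  S=[1.0416 -0.0233; -0.0233 0.8279]  K=[0.4528 -0.0944; 0.0937 0.5628]  nu=[-0.5461, -1.0841]  x^+=[2.2375, -0.4060]  P^+=[0.2535 -0.0070; -0.0070 0.1929]
step 3: x^-=[2.1706, -0.5221]  P^-=[0.3549 -0.0009; -0.0009 0.4434]  S=[0.9240 0.0034; 0.0034 0.8028]  K=[0.3841 -0.0735; 0.0977 0.5521]  nu=[0.5791, 2.6194]  x^+=[2.2004, 0.9806]  P^+=[0.2144 -0.0037; -0.0037 0.1895]
step 4: x^-=[2.4381, 0.5767]  P^-=[0.3162 0.0045; 0.0045 0.4405]  S=[0.8876 0.0143; 0.0143 0.7972]  K=[0.3584 -0.0642; 0.1005 0.5499]  nu=[-3.4692, 3.4534]  x^+=[0.9731, 2.1271]  P^+=[0.1996 -0.0020; -0.0020 0.1889]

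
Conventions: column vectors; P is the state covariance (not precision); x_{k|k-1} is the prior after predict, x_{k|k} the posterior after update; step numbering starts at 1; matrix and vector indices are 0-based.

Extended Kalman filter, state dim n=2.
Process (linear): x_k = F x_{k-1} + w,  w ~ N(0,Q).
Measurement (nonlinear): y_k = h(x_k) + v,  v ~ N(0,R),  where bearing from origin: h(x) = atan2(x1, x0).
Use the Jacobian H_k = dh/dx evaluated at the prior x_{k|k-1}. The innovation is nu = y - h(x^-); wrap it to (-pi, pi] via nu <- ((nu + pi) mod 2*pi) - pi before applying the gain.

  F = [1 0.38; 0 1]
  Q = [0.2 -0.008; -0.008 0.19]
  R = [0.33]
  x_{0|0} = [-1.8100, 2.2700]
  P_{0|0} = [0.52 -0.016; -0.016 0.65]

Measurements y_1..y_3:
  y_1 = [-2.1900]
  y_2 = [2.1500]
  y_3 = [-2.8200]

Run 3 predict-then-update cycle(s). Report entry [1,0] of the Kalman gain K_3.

step 1: x^-=[-0.9474, 2.2700]  P^-=[0.8017 0.2230; 0.2230 0.8400]  H_jac=[-0.3752 -0.1566]  S=[0.4896]  K=[-0.6856; -0.4395]  nu=[2.1270]  x^+=[-2.4057, 1.3352]  P^+=[0.5715 0.0755; 0.0755 0.7454]
step 2: x^-=[-1.8983, 1.3352]  P^-=[0.9365 0.3507; 0.3507 0.9354]  H_jac=[-0.2479 -0.3524]  S=[0.5650]  K=[-0.6296; -0.7373]  nu=[-0.3786]  x^+=[-1.6599, 1.6144]  P^+=[0.7125 0.0884; 0.0884 0.6282]
step 3: x^-=[-1.0464, 1.6144]  P^-=[1.0704 0.3191; 0.3191 0.8182]  H_jac=[-0.4362 -0.2827]  S=[0.6778]  K=[-0.8220; -0.5467]  nu=[1.3173]  x^+=[-2.1292, 0.8942]  P^+=[0.6125 0.0146; 0.0146 0.6157]

K[1,0] = -0.5467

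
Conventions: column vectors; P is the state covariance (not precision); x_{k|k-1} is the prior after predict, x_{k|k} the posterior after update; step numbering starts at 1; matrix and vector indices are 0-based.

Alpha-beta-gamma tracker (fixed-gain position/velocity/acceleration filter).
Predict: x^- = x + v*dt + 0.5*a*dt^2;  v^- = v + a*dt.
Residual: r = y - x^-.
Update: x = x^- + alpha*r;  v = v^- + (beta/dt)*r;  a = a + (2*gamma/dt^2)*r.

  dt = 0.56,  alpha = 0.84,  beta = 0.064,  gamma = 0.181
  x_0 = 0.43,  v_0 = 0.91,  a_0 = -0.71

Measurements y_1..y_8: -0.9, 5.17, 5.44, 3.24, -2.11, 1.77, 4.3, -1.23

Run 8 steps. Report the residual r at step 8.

step 1: x_pred=0.8283  r=-1.7283  x^+=-0.6235  v^+=0.3149  a^+=-2.7050
step 2: x_pred=-0.8713  r=6.0413  x^+=4.2034  v^+=-0.5095  a^+=4.2687
step 3: x_pred=4.5874  r=0.8526  x^+=5.3036  v^+=1.9784  a^+=5.2528
step 4: x_pred=7.2351  r=-3.9951  x^+=3.8792  v^+=4.4634  a^+=0.6411
step 5: x_pred=6.4793  r=-8.5893  x^+=-0.7357  v^+=3.8408  a^+=-9.2738
step 6: x_pred=-0.0390  r=1.8090  x^+=1.4806  v^+=-1.1458  a^+=-7.1856
step 7: x_pred=-0.2878  r=4.5878  x^+=3.5660  v^+=-4.6454  a^+=-1.8898
step 8: x_pred=0.6682  r=-1.8982  x^+=-0.9263  v^+=-5.9206  a^+=-4.0810

resid = -1.8982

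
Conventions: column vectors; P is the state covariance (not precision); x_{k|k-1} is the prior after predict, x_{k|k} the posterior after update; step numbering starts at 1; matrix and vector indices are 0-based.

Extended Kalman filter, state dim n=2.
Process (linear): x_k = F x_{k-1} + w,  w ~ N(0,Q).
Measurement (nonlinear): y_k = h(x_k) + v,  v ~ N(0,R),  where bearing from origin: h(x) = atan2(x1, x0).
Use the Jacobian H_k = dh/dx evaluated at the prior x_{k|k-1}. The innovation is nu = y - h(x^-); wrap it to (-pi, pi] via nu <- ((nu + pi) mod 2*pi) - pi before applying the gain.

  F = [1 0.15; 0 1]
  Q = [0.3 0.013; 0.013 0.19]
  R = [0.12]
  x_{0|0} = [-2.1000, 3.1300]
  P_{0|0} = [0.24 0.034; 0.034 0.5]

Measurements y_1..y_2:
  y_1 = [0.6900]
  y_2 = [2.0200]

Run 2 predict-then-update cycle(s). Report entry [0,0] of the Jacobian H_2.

step 1: x^-=[-1.6305, 3.1300]  P^-=[0.5615 0.1220; 0.1220 0.6900]  H_jac=[-0.2513 -0.1309]  S=[0.1753]  K=[-0.8959; -0.6901]  nu=[-1.3610]  x^+=[-0.4111, 4.0693]  P^+=[0.4207 0.0136; 0.0136 0.6065]
step 2: x^-=[0.1993, 4.0693]  P^-=[0.7385 0.1176; 0.1176 0.7965]  H_jac=[-0.2452 0.0120]  S=[0.1638]  K=[-1.0966; -0.1176]  nu=[0.4981]  x^+=[-0.3470, 4.0107]  P^+=[0.5415 0.0965; 0.0965 0.7942]

H_jac[0,0] = -0.2452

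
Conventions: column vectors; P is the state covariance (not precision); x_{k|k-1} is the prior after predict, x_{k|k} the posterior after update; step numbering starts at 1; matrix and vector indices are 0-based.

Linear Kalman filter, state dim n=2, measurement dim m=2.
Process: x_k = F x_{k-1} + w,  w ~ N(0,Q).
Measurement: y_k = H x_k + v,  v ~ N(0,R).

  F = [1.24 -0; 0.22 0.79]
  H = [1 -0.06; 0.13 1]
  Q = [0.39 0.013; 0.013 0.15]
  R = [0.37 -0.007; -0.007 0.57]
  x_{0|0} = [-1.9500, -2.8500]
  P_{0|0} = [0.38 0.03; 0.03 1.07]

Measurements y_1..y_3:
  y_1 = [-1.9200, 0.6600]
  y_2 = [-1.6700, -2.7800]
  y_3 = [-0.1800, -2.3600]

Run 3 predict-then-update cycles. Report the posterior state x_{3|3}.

x_post = [-1.0805, -1.7261]

step 1: x^-=[-2.4180, -2.6805]  P^-=[0.9743 0.1461; 0.1461 0.8466]  S=[1.3298 0.2138; 0.2138 1.4710]  K=[0.7129 0.0818; -0.0235 0.5918]  nu=[0.3372, 3.6548]  x^+=[-1.8787, -0.5254]  P^+=[0.2636 0.0074; 0.0074 0.3366]
step 2: x^-=[-2.3296, -0.8284]  P^-=[0.7954 0.0921; 0.0921 0.3754]  S=[1.1557 0.1653; 0.1653 0.9828]  K=[0.6711 0.0861; 0.0040 0.3935]  nu=[0.6099, -1.6488]  x^+=[-2.0622, -1.4747]  P^+=[0.2484 0.0121; 0.0121 0.2227]
step 3: x^-=[-2.5571, -1.6187]  P^-=[0.7720 0.0926; 0.0926 0.3052]  S=[1.1320 0.1669; 0.1669 0.9123]  K=[0.6638 0.0900; 0.0147 0.3450]  nu=[2.2800, -0.4089]  x^+=[-1.0805, -1.7261]  P^+=[0.2459 0.0147; 0.0147 0.1946]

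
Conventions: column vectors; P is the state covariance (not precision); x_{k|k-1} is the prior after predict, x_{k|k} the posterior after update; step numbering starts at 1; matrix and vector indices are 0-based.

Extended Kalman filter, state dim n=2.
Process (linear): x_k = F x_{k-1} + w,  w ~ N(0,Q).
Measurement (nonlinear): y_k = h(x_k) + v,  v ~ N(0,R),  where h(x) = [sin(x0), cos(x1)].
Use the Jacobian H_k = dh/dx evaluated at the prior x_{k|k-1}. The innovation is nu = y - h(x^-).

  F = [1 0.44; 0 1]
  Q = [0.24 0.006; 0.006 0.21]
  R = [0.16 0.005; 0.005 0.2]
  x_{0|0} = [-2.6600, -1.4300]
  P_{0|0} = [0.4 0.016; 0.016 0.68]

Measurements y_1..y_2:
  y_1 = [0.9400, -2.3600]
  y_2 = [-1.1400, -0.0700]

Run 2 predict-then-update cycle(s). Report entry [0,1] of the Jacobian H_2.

H_jac[0,1] = 0.0000

step 1: x^-=[-3.2892, -1.4300]  P^-=[0.7857 0.3212; 0.3212 0.8900]  H_jac=[-0.9891 0.0000; 0.0000 0.9901]  S=[0.9287 -0.3096; -0.3096 1.0725]  K=[-0.8165 0.0608; -0.0755 0.7999]  nu=[0.7929, -2.5003]  x^+=[-4.0888, -3.4898]  P^+=[0.1318 0.0082; 0.0082 0.1612]
step 2: x^-=[-5.6243, -3.4898]  P^-=[0.4102 0.0851; 0.0851 0.3712]  H_jac=[0.7907 0.0000; 0.0000 -0.3412]  S=[0.4164 -0.0180; -0.0180 0.2432]  K=[0.7761 -0.0621; 0.1396 -0.5104]  nu=[-1.7523, 0.8700]  x^+=[-7.0382, -4.1784]  P^+=[0.1567 0.0250; 0.0250 0.2972]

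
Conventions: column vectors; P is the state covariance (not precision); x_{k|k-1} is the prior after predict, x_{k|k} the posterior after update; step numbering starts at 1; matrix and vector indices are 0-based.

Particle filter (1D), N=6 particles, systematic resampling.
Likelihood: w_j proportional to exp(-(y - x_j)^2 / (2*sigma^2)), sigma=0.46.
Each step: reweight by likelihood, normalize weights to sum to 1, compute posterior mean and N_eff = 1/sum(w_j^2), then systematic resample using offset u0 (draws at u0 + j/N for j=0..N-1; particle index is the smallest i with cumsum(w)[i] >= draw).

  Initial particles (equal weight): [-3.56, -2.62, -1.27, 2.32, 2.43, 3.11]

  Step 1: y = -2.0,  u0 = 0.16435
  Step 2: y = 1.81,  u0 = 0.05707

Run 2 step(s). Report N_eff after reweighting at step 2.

step 1: w=[0.0046, 0.5841, 0.4113, 0.0000, 0.0000, 0.0000]  mean=-2.0691  Neff=1.9594  idx=[1, 1, 1, 2, 2, 2]
step 2: w=[0.0000, 0.0000, 0.0000, 0.3333, 0.3333, 0.3333]  mean=-1.2700  Neff=3.0000  idx=[3, 3, 4, 4, 5, 5]

N_eff = 3.0000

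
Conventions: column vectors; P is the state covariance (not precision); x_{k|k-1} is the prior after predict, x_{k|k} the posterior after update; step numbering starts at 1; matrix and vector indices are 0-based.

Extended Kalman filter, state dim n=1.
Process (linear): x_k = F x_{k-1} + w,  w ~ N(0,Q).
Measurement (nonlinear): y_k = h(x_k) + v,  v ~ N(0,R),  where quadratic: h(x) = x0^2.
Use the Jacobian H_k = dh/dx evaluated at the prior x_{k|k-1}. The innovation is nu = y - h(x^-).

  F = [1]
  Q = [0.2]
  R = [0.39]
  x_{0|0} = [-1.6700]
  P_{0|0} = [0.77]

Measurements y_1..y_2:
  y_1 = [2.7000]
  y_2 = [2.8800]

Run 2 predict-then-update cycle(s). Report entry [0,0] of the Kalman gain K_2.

step 1: x^-=[-1.6700]  P^-=[0.9700]  H_jac=[-3.3400]  S=[11.2109]  K=[-0.2890]  nu=[-0.0889]  x^+=[-1.6443]  P^+=[0.0337]
step 2: x^-=[-1.6443]  P^-=[0.2337]  H_jac=[-3.2886]  S=[2.9179]  K=[-0.2634]  nu=[0.1762]  x^+=[-1.6907]  P^+=[0.0312]

K[0,0] = -0.2634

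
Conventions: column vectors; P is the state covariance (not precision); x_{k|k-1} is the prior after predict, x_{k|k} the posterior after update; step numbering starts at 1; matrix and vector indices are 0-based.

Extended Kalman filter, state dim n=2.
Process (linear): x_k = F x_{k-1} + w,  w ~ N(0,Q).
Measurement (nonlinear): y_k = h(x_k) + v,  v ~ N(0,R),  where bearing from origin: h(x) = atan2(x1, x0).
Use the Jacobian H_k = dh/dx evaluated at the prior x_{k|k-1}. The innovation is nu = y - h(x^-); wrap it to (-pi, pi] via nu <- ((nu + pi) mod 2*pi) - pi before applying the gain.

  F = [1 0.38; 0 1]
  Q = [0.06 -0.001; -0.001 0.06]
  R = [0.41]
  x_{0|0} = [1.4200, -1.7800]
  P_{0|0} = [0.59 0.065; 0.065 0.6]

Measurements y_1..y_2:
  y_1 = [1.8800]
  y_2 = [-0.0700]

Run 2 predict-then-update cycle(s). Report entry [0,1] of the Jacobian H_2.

H_jac[0,1] = 0.3803

step 1: x^-=[0.7436, -1.7800]  P^-=[0.7860 0.2920; 0.2920 0.6600]  H_jac=[0.4783 0.1998]  S=[0.6720]  K=[0.6463; 0.4041]  nu=[3.0551]  x^+=[2.7181, -0.5455]  P^+=[0.5053 0.1165; 0.1165 0.5503]
step 2: x^-=[2.5109, -0.5455]  P^-=[0.7333 0.3246; 0.3246 0.6103]  H_jac=[0.0826 0.3803]  S=[0.5237]  K=[0.3514; 0.4944]  nu=[0.1439]  x^+=[2.5614, -0.4743]  P^+=[0.6686 0.2336; 0.2336 0.4823]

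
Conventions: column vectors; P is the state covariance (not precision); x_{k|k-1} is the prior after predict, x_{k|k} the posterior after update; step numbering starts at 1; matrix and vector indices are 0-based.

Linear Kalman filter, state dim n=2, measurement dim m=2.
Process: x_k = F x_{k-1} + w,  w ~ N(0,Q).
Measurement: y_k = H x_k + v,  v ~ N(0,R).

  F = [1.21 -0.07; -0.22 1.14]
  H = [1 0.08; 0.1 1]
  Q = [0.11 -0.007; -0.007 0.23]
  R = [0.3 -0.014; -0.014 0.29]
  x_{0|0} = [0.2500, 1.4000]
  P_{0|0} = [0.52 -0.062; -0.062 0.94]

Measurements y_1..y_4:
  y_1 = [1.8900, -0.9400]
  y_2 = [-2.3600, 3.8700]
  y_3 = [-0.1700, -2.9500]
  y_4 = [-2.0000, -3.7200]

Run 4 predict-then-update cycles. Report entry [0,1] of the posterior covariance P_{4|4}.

P_post[0,1] = -0.0460

step 1: x^-=[0.2045, 1.5410]  P^-=[0.8864 -0.3069; -0.3069 1.5079]  S=[1.1470 -0.1141; -0.1141 1.7454]  K=[0.7438 -0.0764; -0.0787 0.8412]  nu=[1.5622, -2.5015]  x^+=[1.5577, -0.6862]  P^+=[0.2287 -0.0554; -0.0554 0.2506]
step 2: x^-=[1.9329, -1.1250]  P^-=[0.4554 -0.1652; -0.1652 0.5946]  S=[0.7328 -0.0874; -0.0874 0.8561]  K=[0.5940 -0.0791; -0.0810 0.6670]  nu=[-4.2029, 4.8017]  x^+=[-0.9435, 2.4178]  P^+=[0.1833 -0.0496; -0.0496 0.1995]
step 3: x^-=[-1.3109, 2.9639]  P^-=[0.3877 -0.1409; -0.1409 0.5230]  S=[0.6685 -0.0754; -0.0754 0.7887]  K=[0.5545 -0.0765; -0.0762 0.6380]  nu=[0.9038, -5.7828]  x^+=[-0.3677, -0.7943]  P^+=[0.1712 -0.0471; -0.0471 0.1908]
step 4: x^-=[-0.3893, -0.8246]  P^-=[0.3695 -0.1334; -0.1334 0.5098]  S=[0.6514 -0.0707; -0.0707 0.7768]  K=[0.5427 -0.0748; -0.0735 0.6324]  nu=[-1.5448, -2.8565]  x^+=[-1.0141, -2.5175]  P^+=[0.1676 -0.0460; -0.0460 0.1890]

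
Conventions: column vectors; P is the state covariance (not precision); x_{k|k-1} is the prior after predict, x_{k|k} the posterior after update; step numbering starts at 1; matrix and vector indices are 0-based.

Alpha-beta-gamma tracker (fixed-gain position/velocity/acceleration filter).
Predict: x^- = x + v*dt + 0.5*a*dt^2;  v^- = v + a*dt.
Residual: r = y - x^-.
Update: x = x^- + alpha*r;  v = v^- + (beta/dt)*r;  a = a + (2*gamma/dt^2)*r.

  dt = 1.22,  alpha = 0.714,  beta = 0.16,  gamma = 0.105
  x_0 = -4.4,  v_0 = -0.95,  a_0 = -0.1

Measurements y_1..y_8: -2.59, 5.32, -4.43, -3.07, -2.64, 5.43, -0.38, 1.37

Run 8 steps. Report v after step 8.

v_post = 0.2916

step 1: x_pred=-5.6334  r=3.0434  x^+=-3.4604  v^+=-0.6729  a^+=0.3294
step 2: x_pred=-4.0362  r=9.3562  x^+=2.6441  v^+=0.9560  a^+=1.6495
step 3: x_pred=5.0380  r=-9.4680  x^+=-1.7221  v^+=1.7267  a^+=0.3136
step 4: x_pred=0.6178  r=-3.6878  x^+=-2.0153  v^+=1.6257  a^+=-0.2067
step 5: x_pred=-0.1858  r=-2.4542  x^+=-1.9381  v^+=1.0516  a^+=-0.5530
step 6: x_pred=-1.0667  r=6.4967  x^+=3.5720  v^+=1.2290  a^+=0.3637
step 7: x_pred=5.3420  r=-5.7220  x^+=1.2565  v^+=0.9222  a^+=-0.4437
step 8: x_pred=2.0515  r=-0.6815  x^+=1.5649  v^+=0.2916  a^+=-0.5398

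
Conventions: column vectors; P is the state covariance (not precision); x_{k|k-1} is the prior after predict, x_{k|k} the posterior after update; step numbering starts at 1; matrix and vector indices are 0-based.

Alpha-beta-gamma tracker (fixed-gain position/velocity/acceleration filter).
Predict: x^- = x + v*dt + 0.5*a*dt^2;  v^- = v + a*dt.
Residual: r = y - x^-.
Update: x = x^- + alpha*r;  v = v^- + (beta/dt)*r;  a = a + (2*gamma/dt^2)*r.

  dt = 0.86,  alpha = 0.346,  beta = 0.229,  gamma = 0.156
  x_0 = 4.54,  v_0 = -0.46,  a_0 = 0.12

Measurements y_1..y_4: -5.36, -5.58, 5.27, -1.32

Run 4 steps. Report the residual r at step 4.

resid = 9.4633

step 1: x_pred=4.1888  r=-9.5488  x^+=0.8849  v^+=-2.8994  a^+=-3.9081
step 2: x_pred=-3.0539  r=-2.5261  x^+=-3.9279  v^+=-6.9331  a^+=-4.9738
step 3: x_pred=-11.7297  r=16.9997  x^+=-5.8478  v^+=-6.6839  a^+=2.1975
step 4: x_pred=-10.7833  r=9.4633  x^+=-7.5090  v^+=-2.2742  a^+=6.1896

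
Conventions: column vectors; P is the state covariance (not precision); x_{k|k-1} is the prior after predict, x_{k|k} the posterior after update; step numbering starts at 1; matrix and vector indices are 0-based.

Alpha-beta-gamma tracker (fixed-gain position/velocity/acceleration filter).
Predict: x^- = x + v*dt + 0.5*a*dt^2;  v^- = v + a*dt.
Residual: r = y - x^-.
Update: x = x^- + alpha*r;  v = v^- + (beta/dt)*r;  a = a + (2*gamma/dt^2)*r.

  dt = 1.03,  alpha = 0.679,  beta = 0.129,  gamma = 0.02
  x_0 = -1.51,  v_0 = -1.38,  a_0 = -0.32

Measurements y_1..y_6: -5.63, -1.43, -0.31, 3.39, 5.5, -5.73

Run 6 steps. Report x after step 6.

x_post = -2.4377

step 1: x_pred=-3.1011  r=-2.5289  x^+=-4.8182  v^+=-2.0263  a^+=-0.4153
step 2: x_pred=-7.1257  r=5.6957  x^+=-3.2583  v^+=-1.7408  a^+=-0.2006
step 3: x_pred=-5.1577  r=4.8477  x^+=-1.8661  v^+=-1.3403  a^+=-0.0178
step 4: x_pred=-3.2560  r=6.6460  x^+=1.2566  v^+=-0.5262  a^+=0.2328
step 5: x_pred=0.8381  r=4.6619  x^+=4.0035  v^+=0.2974  a^+=0.4085
step 6: x_pred=4.5265  r=-10.2565  x^+=-2.4377  v^+=-0.5664  a^+=0.0218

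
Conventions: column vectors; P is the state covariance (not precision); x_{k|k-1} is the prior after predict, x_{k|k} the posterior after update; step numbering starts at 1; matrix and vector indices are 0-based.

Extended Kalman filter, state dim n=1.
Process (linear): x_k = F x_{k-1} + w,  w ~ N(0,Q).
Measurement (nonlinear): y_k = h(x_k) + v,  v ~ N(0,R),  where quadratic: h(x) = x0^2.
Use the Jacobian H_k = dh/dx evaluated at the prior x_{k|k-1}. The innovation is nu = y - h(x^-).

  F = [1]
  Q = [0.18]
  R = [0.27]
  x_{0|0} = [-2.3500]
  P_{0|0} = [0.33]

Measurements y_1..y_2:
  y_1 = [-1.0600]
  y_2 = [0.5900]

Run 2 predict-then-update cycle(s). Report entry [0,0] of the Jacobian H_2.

H_jac[0,0] = -1.9645

step 1: x^-=[-2.3500]  P^-=[0.5100]  H_jac=[-4.7000]  S=[11.5359]  K=[-0.2078]  nu=[-6.5825]  x^+=[-0.9822]  P^+=[0.0119]
step 2: x^-=[-0.9822]  P^-=[0.1919]  H_jac=[-1.9645]  S=[1.0107]  K=[-0.3731]  nu=[-0.3748]  x^+=[-0.8424]  P^+=[0.0513]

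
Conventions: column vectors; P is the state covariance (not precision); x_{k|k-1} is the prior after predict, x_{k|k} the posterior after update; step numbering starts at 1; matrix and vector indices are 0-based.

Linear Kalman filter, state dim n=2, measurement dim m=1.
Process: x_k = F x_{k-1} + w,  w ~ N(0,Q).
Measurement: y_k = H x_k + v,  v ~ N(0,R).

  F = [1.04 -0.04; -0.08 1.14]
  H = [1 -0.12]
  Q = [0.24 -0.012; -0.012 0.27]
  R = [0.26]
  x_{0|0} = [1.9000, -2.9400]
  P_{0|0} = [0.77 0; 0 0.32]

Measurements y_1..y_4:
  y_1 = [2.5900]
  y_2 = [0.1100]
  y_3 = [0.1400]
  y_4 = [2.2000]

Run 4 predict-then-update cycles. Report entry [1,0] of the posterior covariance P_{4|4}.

step 1: x^-=[2.0936, -3.5036]  P^-=[1.0733 -0.0907; -0.0907 0.6908]  S=[1.3650]  K=[0.7943; -0.1271]  nu=[0.0760]  x^+=[2.1539, -3.5133]  P^+=[0.2122 0.0472; 0.0472 0.6687]
step 2: x^-=[2.3806, -4.1774]  P^-=[0.4666 -0.0040; -0.0040 1.1318]  S=[0.7439]  K=[0.6279; -0.1880]  nu=[-2.7719]  x^+=[0.6401, -3.6563]  P^+=[0.1733 0.0838; 0.0838 1.1055]
step 3: x^-=[0.8119, -4.2193]  P^-=[0.4223 0.0228; 0.0228 1.6926]  S=[0.7012]  K=[0.5983; -0.2572]  nu=[-1.1782]  x^+=[0.1069, -3.9163]  P^+=[0.1712 0.1307; 0.1307 1.6462]
step 4: x^-=[0.2679, -4.4731]  P^-=[0.4170 0.0540; 0.0540 2.3867]  S=[0.6984]  K=[0.5878; -0.3327]  nu=[1.3953]  x^+=[1.0880, -4.9374]  P^+=[0.1757 0.1906; 0.1906 2.3093]

P_post[1,0] = 0.1906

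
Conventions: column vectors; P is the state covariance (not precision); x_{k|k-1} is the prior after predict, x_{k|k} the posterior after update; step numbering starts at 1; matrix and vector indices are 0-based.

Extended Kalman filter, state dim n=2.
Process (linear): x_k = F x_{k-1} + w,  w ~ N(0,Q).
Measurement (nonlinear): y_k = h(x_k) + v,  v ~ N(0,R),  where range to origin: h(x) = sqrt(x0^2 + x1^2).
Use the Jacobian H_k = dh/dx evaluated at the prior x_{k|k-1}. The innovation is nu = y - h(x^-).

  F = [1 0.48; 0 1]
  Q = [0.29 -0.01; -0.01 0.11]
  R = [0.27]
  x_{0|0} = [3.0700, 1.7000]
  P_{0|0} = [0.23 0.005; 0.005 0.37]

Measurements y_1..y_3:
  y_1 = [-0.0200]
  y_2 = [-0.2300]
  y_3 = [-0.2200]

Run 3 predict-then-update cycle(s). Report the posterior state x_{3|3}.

x_post = [-0.0578, -0.0459]

step 1: x^-=[3.8860, 1.7000]  P^-=[0.6100 0.1726; 0.1726 0.4800]  H_jac=[0.9162 0.4008]  S=[0.9859]  K=[0.6371; 0.3555]  nu=[-4.2616]  x^+=[1.1711, 0.1849]  P^+=[0.2099 -0.0507; -0.0507 0.3554]
step 2: x^-=[1.2599, 0.1849]  P^-=[0.5331 0.1099; 0.1099 0.4654]  H_jac=[0.9894 0.1452]  S=[0.8333]  K=[0.6522; 0.2116]  nu=[-1.5034]  x^+=[0.2794, -0.1332]  P^+=[0.1787 -0.0051; -0.0051 0.4281]
step 3: x^-=[0.2155, -0.1332]  P^-=[0.5625 0.1904; 0.1904 0.5381]  H_jac=[0.8507 -0.5257]  S=[0.6555]  K=[0.5773; -0.1844]  nu=[-0.4733]  x^+=[-0.0578, -0.0459]  P^+=[0.3440 0.2602; 0.2602 0.5158]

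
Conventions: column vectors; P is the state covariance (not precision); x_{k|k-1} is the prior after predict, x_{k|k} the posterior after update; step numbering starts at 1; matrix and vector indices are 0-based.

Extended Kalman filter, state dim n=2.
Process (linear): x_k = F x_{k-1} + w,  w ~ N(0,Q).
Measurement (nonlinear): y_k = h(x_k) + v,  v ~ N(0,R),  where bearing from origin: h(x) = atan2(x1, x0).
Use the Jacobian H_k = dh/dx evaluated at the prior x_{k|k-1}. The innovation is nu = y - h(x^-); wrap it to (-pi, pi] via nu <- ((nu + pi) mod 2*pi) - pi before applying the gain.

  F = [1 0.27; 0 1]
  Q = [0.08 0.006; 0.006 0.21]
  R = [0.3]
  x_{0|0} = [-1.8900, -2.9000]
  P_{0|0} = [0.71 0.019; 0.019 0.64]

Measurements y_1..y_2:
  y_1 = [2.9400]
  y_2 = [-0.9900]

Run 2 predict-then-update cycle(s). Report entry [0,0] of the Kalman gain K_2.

K[0,0] = 0.1499

step 1: x^-=[-2.6730, -2.9000]  P^-=[0.8469 0.1978; 0.1978 0.8500]  H_jac=[0.1864 -0.1718]  S=[0.3419]  K=[0.3624; -0.3194]  nu=[-1.0277]  x^+=[-3.0455, -2.5718]  P^+=[0.8020 0.2374; 0.2374 0.8151]
step 2: x^-=[-3.7399, -2.5718]  P^-=[1.0696 0.4635; 0.4635 1.0251]  H_jac=[0.1248 -0.1815]  S=[0.3294]  K=[0.1499; -0.3893]  nu=[1.5492]  x^+=[-3.5076, -3.1748]  P^+=[1.0622 0.4827; 0.4827 0.9752]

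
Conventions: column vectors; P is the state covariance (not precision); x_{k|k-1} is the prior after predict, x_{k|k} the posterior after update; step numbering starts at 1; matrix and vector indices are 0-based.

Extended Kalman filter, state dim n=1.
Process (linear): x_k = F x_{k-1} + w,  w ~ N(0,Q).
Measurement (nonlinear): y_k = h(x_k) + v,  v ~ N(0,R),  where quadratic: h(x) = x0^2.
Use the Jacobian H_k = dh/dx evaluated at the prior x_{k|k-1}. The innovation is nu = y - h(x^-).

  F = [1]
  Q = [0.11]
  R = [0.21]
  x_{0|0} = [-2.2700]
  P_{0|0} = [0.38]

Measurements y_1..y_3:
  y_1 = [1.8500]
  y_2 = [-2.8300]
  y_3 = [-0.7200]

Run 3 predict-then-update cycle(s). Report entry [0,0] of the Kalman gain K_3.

K[0,0] = -0.1504

step 1: x^-=[-2.2700]  P^-=[0.4900]  H_jac=[-4.5400]  S=[10.3097]  K=[-0.2158]  nu=[-3.3029]  x^+=[-1.5573]  P^+=[0.0100]
step 2: x^-=[-1.5573]  P^-=[0.1200]  H_jac=[-3.1146]  S=[1.3739]  K=[-0.2720]  nu=[-5.2552]  x^+=[-0.1279]  P^+=[0.0183]
step 3: x^-=[-0.1279]  P^-=[0.1283]  H_jac=[-0.2559]  S=[0.2184]  K=[-0.1504]  nu=[-0.7364]  x^+=[-0.0172]  P^+=[0.1234]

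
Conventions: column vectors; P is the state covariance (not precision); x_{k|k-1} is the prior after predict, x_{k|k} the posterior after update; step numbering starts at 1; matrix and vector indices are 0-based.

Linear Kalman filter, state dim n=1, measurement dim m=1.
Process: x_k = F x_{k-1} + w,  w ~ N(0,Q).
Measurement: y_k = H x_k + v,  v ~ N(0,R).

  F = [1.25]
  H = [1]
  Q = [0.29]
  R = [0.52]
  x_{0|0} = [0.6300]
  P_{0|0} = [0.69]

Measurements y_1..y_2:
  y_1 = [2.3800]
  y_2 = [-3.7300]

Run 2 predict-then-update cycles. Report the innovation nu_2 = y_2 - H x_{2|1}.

innov = [-6.1568]

step 1: x^-=[0.7875]  P^-=[1.3681]  S=[1.8881]  K=[0.7246]  nu=[1.5925]  x^+=[1.9414]  P^+=[0.3768]
step 2: x^-=[2.4268]  P^-=[0.8787]  S=[1.3987]  K=[0.6282]  nu=[-6.1568]  x^+=[-1.4411]  P^+=[0.3267]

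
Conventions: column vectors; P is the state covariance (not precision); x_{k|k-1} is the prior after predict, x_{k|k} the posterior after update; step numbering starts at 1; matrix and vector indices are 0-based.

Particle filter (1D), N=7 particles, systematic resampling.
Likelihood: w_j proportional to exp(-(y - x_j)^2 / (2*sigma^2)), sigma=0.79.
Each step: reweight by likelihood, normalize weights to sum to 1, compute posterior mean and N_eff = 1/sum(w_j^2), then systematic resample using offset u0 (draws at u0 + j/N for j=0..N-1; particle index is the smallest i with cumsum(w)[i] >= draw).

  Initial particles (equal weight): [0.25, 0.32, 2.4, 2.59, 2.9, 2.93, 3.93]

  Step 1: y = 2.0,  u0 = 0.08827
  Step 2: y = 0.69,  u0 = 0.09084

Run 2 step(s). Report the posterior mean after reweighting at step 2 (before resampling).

step 1: w=[0.0297, 0.0359, 0.3034, 0.2609, 0.1802, 0.1725, 0.0174]  mean=2.5193  Neff=4.4483  idx=[2, 2, 3, 3, 4, 4, 5]
step 2: w=[0.2661, 0.2661, 0.1536, 0.1536, 0.0554, 0.0554, 0.0497]  mean=2.5401  Neff=5.0640  idx=[0, 0, 1, 1, 2, 3, 5]

post_mean = 2.5401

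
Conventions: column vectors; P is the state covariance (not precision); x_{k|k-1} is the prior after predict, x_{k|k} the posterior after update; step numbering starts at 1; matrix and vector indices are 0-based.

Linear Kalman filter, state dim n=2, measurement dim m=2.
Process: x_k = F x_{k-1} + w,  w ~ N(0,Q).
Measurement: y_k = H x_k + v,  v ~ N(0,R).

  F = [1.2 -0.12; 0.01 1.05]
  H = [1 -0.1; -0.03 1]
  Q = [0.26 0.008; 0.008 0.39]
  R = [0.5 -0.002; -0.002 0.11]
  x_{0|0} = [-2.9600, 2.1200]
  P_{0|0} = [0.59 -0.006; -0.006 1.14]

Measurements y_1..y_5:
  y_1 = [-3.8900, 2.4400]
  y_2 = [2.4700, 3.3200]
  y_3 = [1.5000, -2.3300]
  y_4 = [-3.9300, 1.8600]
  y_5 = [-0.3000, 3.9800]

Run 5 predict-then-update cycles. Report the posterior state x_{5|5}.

step 1: x^-=[-3.8064, 2.1964]  P^-=[1.1277 -0.1361; -0.1361 1.6468]  S=[1.6714 -0.3370; -0.3370 1.7660]  K=[0.6900 0.0355; 0.0089 0.9365]  nu=[0.1360, 0.1294]  x^+=[-3.7079, 2.3188]  P^+=[0.3462 0.0129; 0.0129 0.1034]
step 2: x^-=[-4.7278, 2.3977]  P^-=[0.7563 0.0154; 0.0154 0.5043]  S=[1.2583 -0.0597; -0.0597 0.6140]  K=[0.6021 0.0466; 0.0111 0.8216]  nu=[7.4376, 0.7805]  x^+=[-0.2135, 3.1216]  P^+=[0.3022 0.0130; 0.0130 0.0907]
step 3: x^-=[-0.6308, 3.2756]  P^-=[0.6928 0.0165; 0.0165 0.4903]  S=[1.1944 -0.0552; -0.0552 0.6000]  K=[0.5808 0.0464; 0.0106 0.8174]  nu=[2.4584, -5.6245]  x^+=[0.5361, -1.2960]  P^+=[0.2916 0.0127; 0.0127 0.0903]
step 4: x^-=[0.7988, -1.3554]  P^-=[0.6775 0.0161; 0.0161 0.4898]  S=[1.1792 -0.0552; -0.0552 0.5995]  K=[0.5753 0.0459; 0.0103 0.8172]  nu=[-4.8643, 3.2394]  x^+=[-1.8512, 1.2416]  P^+=[0.2888 0.0126; 0.0126 0.0903]
step 5: x^-=[-2.3704, 1.2852]  P^-=[0.6736 0.0159; 0.0159 0.4898]  S=[1.1753 -0.0552; -0.0552 0.5994]  K=[0.5739 0.0457; 0.0103 0.8172]  nu=[2.1990, 2.6237]  x^+=[-0.9885, 3.4519]  P^+=[0.2881 0.0125; 0.0125 0.0903]

x_post = [-0.9885, 3.4519]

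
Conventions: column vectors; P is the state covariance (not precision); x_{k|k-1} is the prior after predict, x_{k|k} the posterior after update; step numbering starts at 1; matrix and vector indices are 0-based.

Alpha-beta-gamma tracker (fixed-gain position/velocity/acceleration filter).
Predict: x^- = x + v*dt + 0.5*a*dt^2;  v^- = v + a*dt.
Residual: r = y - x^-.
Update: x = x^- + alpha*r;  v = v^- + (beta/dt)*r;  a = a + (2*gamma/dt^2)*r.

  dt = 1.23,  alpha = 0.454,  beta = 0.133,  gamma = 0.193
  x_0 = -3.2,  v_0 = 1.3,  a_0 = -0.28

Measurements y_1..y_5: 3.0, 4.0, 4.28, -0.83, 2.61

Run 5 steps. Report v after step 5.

v_post = -0.8483

step 1: x_pred=-1.8128  r=4.8128  x^+=0.3722  v^+=1.4760  a^+=0.9479
step 2: x_pred=2.9048  r=1.0952  x^+=3.4020  v^+=2.7604  a^+=1.2274
step 3: x_pred=7.7257  r=-3.4457  x^+=6.1614  v^+=3.8975  a^+=0.3482
step 4: x_pred=11.2187  r=-12.0487  x^+=5.7486  v^+=3.0230  a^+=-2.7259
step 5: x_pred=7.4049  r=-4.7949  x^+=5.2280  v^+=-0.8483  a^+=-3.9492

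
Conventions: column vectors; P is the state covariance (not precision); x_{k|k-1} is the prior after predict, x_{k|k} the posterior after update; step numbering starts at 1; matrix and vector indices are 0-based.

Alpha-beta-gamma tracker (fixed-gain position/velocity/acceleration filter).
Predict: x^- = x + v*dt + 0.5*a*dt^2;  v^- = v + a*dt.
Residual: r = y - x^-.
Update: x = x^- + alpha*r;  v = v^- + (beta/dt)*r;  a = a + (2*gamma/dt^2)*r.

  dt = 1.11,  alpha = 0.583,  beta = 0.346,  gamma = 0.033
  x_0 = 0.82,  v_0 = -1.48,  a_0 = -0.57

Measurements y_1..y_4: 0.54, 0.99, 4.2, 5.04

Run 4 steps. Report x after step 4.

x_post = 3.8462

step 1: x_pred=-1.1739  r=1.7139  x^+=-0.1747  v^+=-1.5784  a^+=-0.4782
step 2: x_pred=-2.2214  r=3.2114  x^+=-0.3491  v^+=-1.1082  a^+=-0.3062
step 3: x_pred=-1.7679  r=5.9679  x^+=1.7114  v^+=0.4122  a^+=0.0135
step 4: x_pred=2.1773  r=2.8627  x^+=3.8462  v^+=1.3196  a^+=0.1669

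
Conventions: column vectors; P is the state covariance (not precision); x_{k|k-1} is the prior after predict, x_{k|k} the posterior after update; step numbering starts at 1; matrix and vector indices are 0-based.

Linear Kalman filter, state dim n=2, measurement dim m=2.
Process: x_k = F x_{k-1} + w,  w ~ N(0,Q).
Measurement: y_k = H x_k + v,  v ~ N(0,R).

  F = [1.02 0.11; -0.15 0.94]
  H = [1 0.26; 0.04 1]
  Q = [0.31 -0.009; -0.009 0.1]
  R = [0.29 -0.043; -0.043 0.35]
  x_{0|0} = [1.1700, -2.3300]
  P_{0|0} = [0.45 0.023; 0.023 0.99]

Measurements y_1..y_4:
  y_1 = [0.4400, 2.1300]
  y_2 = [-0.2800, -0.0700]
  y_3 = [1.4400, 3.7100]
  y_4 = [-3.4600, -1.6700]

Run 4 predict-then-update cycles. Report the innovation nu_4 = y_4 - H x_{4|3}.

innov = [-4.7399, -3.2944]

step 1: x^-=[0.9371, -2.3657]  P^-=[0.7953 0.0462; 0.0462 0.9784]  S=[1.1755 0.2899; 0.2899 1.3334]  K=[0.7105 -0.0960; 0.0786 0.7181]  nu=[0.1180, 4.4582]  x^+=[0.5931, 0.8449]  P^+=[0.2292 -0.0733; -0.0733 0.2509]
step 2: x^-=[0.6979, 0.7052]  P^-=[0.5351 -0.0872; -0.0872 0.3475]  S=[0.8032 -0.0194; -0.0194 0.6914]  K=[0.6361 -0.0774; 0.0159 0.4980]  nu=[-1.1613, -0.8032]  x^+=[0.0214, 0.2868]  P^+=[0.2041 -0.0626; -0.0626 0.1761]
step 3: x^-=[0.0534, 0.2663]  P^-=[0.5104 -0.0810; -0.0810 0.2779]  S=[0.7771 -0.0322; -0.0322 0.6222]  K=[0.6270 -0.0649; 0.0070 0.4417]  nu=[1.3174, 3.4415]  x^+=[0.6560, 1.7959]  P^+=[0.1996 -0.0577; -0.0577 0.1566]
step 4: x^-=[0.8666, 1.5897]  P^-=[0.5066 -0.0777; -0.0777 0.2591]  S=[0.7738 -0.0339; -0.0339 0.6037]  K=[0.6260 -0.0600; 0.0052 0.4244]  nu=[-4.7399, -3.2944]  x^+=[-1.9031, 0.1669]  P^+=[0.1987 -0.0559; -0.0559 0.1505]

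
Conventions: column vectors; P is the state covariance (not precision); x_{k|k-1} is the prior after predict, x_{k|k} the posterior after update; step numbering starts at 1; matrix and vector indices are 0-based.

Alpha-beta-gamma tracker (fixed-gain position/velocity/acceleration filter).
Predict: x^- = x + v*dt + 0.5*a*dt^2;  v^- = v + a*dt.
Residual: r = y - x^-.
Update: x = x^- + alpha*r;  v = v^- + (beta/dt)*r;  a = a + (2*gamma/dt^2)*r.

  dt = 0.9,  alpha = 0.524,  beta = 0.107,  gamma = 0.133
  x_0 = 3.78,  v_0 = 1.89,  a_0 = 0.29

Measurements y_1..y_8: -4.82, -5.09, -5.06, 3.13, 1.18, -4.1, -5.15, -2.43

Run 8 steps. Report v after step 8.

v_post = 10.4266

step 1: x_pred=5.5984  r=-10.4184  x^+=0.1392  v^+=0.9124  a^+=-3.1314
step 2: x_pred=-0.3079  r=-4.7821  x^+=-2.8137  v^+=-2.4744  a^+=-4.7018
step 3: x_pred=-6.9449  r=1.8849  x^+=-5.9572  v^+=-6.4819  a^+=-4.0828
step 4: x_pred=-13.4445  r=16.5745  x^+=-4.7595  v^+=-8.1859  a^+=1.3602
step 5: x_pred=-11.5759  r=12.7559  x^+=-4.8918  v^+=-5.4452  a^+=5.5492
step 6: x_pred=-7.5451  r=3.4451  x^+=-5.7399  v^+=-0.0414  a^+=6.6805
step 7: x_pred=-3.0715  r=-2.0785  x^+=-4.1606  v^+=5.7240  a^+=5.9979
step 8: x_pred=3.4201  r=-5.8501  x^+=0.3546  v^+=10.4266  a^+=4.0768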